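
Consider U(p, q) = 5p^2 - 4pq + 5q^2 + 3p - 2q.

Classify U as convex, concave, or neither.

U is quadratic, so its Hessian is the constant matrix H = [[10, -4], [-4, 10]].
det(H) = 84, tr(H) = 20.
det(H) > 0 and tr(H) > 0, so H is positive definite everywhere: convex.

convex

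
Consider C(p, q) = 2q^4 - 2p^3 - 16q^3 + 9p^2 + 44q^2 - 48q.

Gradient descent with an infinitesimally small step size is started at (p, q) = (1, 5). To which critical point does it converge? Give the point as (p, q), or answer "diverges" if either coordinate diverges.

C is separable, so gradient descent decouples: p follows -∂C/∂p, q follows -∂C/∂q.
∂C/∂p = -6p(p - 3); at p=1 this is 12, so p decreases.
∂C/∂q = 8(q - 3)(q - 2)(q - 1); at q=5 this is 192, so q decreases.
p converges to its nearest critical value 0 (a local min of the p-part); q converges to 3. The iterate converges to (0, 3).

(0, 3)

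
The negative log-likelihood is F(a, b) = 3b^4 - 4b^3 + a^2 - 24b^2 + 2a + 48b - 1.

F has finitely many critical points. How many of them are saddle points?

1

F separates as a function of a plus a function of b, so ∇F=0 decouples.
∂F/∂a = 2(a + 1) = 0 at a ∈ {-1}; ∂F/∂b = 12(b - 2)(b - 1)(b + 2) = 0 at b ∈ {-2, 1, 2}.
The Hessian is diagonal: diag(F_aa, F_bb). Second derivatives: F_aa(-1)=2; F_bb(-2)=144, F_bb(1)=-36, F_bb(2)=48.
Saddle points occur where the two diagonal entries have opposite signs: (-1, 1). Count: 1.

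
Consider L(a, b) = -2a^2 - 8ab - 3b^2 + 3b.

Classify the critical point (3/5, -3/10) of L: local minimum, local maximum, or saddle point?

saddle point

The Hessian of L is constant: H = [[-4, -8], [-8, -6]].
det(H) = (-4)·(-6) − (-8)² = -40.
Since det(H) < 0, H is indefinite and the critical point is a saddle point.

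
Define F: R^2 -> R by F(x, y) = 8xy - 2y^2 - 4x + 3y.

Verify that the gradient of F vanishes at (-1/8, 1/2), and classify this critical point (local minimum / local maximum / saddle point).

saddle point

∇F = (8y - 4, 8x - 4y + 3); substituting (-1/8, 1/2) gives ∇F = (0, 0), so (-1/8, 1/2) is indeed a critical point.
The Hessian of F is constant: H = [[0, 8], [8, -4]].
det(H) = 0·(-4) − 8² = -64.
Since det(H) < 0, H is indefinite and the critical point is a saddle point.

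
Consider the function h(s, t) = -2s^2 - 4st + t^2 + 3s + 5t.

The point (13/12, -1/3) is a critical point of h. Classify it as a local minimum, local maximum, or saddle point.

saddle point

The Hessian of h is constant: H = [[-4, -4], [-4, 2]].
det(H) = (-4)·2 − (-4)² = -24.
Since det(H) < 0, H is indefinite and the critical point is a saddle point.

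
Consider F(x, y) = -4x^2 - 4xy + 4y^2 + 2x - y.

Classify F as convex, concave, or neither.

F is quadratic, so its Hessian is the constant matrix H = [[-8, -4], [-4, 8]].
det(H) = -80, tr(H) = 0.
det(H) < 0, so H is indefinite: neither convex nor concave.

neither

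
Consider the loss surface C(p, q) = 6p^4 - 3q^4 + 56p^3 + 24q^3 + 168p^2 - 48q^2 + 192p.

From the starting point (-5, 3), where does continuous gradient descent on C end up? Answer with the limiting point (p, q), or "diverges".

(-4, 2)

C is separable, so gradient descent decouples: p follows -∂C/∂p, q follows -∂C/∂q.
∂C/∂p = 24(p + 1)(p + 2)(p + 4); at p=-5 this is -288, so p increases.
∂C/∂q = -12q(q - 4)(q - 2); at q=3 this is 36, so q decreases.
p converges to its nearest critical value -4 (a local min of the p-part); q converges to 2. The iterate converges to (-4, 2).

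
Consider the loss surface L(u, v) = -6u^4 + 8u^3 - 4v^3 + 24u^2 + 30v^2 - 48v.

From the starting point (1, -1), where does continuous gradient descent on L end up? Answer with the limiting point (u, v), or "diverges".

L is separable, so gradient descent decouples: u follows -∂L/∂u, v follows -∂L/∂v.
∂L/∂u = -24u(u - 2)(u + 1); at u=1 this is 48, so u decreases.
∂L/∂v = -12(v - 4)(v - 1); at v=-1 this is -120, so v increases.
u converges to its nearest critical value 0 (a local min of the u-part); v converges to 1. The iterate converges to (0, 1).

(0, 1)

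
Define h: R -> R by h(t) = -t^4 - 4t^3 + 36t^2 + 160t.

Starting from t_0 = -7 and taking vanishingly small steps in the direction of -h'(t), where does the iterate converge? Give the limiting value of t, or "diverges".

diverges

h'(t) = -4(t - 4)(t + 2)(t + 5), so h'(-7) = 440.
Gradient descent moves in the -h' direction, i.e. t is decreasing.
There is no critical point below t=-7, and h' keeps the same sign, so the iterate runs off to −∞.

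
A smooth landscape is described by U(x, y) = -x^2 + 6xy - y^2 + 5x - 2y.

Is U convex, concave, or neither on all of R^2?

U is quadratic, so its Hessian is the constant matrix H = [[-2, 6], [6, -2]].
det(H) = -32, tr(H) = -4.
det(H) < 0, so H is indefinite: neither convex nor concave.

neither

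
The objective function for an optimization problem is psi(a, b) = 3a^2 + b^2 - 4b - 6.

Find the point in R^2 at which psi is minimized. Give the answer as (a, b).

psi(a,b) separates as P(a) + Q(b) − 6, so its minimum is min P + min Q − 6.
P'(a) = 6a vanishes at a ∈ {0}; Q'(b) = 2b - 4 vanishes at b ∈ {2}.
Local minima of P (where P''>0): P(0)=0. Local minima of Q: Q(2)=-4.
So the global minimum of psi is P(0) + Q(2) − 6 = 0 − 4 − 6 = -10, attained at (0, 2).

(0, 2)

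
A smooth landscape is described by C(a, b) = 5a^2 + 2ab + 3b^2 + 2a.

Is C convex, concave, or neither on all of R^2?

convex

C is quadratic, so its Hessian is the constant matrix H = [[10, 2], [2, 6]].
det(H) = 56, tr(H) = 16.
det(H) > 0 and tr(H) > 0, so H is positive definite everywhere: convex.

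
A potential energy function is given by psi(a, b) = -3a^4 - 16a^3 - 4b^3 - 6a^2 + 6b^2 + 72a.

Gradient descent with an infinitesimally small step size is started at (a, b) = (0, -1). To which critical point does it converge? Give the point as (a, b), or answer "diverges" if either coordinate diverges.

(-2, 0)

psi is separable, so gradient descent decouples: a follows -∂psi/∂a, b follows -∂psi/∂b.
∂psi/∂a = -12(a - 1)(a + 2)(a + 3); at a=0 this is 72, so a decreases.
∂psi/∂b = -12b(b - 1); at b=-1 this is -24, so b increases.
a converges to its nearest critical value -2 (a local min of the a-part); b converges to 0. The iterate converges to (-2, 0).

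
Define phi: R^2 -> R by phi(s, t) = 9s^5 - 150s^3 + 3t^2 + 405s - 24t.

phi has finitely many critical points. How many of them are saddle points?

phi separates as a function of s plus a function of t, so ∇phi=0 decouples.
∂phi/∂s = 45(s - 3)(s - 1)(s + 1)(s + 3) = 0 at s ∈ {-3, -1, 1, 3}; ∂phi/∂t = 6(t - 4) = 0 at t ∈ {4}.
The Hessian is diagonal: diag(phi_ss, phi_tt). Second derivatives: phi_ss(-3)=-2160, phi_ss(-1)=720, phi_ss(1)=-720, phi_ss(3)=2160; phi_tt(4)=6.
Saddle points occur where the two diagonal entries have opposite signs: (-3, 4), (1, 4). Count: 2.

2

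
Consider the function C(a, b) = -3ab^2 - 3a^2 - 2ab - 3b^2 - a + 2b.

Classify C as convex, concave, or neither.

The term -3ab^2 is cubic, so the Hessian is not constant.
∂²C/∂b² = -6a - 6, which takes both signs as a varies (negative for sufficiently large a). A diagonal entry of the Hessian changing sign means the Hessian is neither positive- nor negative-semidefinite on all of R^2.

neither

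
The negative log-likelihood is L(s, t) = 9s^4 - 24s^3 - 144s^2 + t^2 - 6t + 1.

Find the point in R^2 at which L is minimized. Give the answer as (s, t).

(4, 3)

L(s,t) separates as P(s) + Q(t) + 1, so its minimum is min P + min Q + 1.
P'(s) = 36s(s - 4)(s + 2) vanishes at s ∈ {-2, 0, 4}; Q'(t) = 2(t - 3) vanishes at t ∈ {3}.
Local minima of P (where P''>0): P(-2)=-240, P(4)=-1536. Local minima of Q: Q(3)=-9.
So the global minimum of L is P(4) + Q(3) + 1 = -1536 − 9 + 1 = -1544, attained at (4, 3).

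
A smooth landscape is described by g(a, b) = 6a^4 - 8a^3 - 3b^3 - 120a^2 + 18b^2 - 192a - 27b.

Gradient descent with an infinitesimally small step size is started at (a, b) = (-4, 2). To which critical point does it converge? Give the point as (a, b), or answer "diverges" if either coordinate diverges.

g is separable, so gradient descent decouples: a follows -∂g/∂a, b follows -∂g/∂b.
∂g/∂a = 24(a - 4)(a + 1)(a + 2); at a=-4 this is -1152, so a increases.
∂g/∂b = -9(b - 3)(b - 1); at b=2 this is 9, so b decreases.
a converges to its nearest critical value -2 (a local min of the a-part); b converges to 1. The iterate converges to (-2, 1).

(-2, 1)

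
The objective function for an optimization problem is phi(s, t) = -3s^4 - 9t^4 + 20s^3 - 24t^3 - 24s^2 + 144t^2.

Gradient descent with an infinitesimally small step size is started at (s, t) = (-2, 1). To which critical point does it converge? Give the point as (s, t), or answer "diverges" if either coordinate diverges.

phi is separable, so gradient descent decouples: s follows -∂phi/∂s, t follows -∂phi/∂t.
∂phi/∂s = -12s(s - 4)(s - 1); at s=-2 this is 432, so s decreases.
∂phi/∂t = -36t(t - 2)(t + 4); at t=1 this is 180, so t decreases.
The s-coordinate has no critical point in that direction and runs off to infinity.

diverges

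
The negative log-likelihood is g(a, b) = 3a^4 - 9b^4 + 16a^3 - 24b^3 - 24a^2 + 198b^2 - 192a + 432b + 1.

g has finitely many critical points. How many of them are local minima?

g separates as a function of a plus a function of b, so ∇g=0 decouples.
∂g/∂a = 12(a - 2)(a + 2)(a + 4) = 0 at a ∈ {-4, -2, 2}; ∂g/∂b = -36(b - 3)(b + 1)(b + 4) = 0 at b ∈ {-4, -1, 3}.
The Hessian is diagonal: diag(g_aa, g_bb). Second derivatives: g_aa(-4)=144, g_aa(-2)=-96, g_aa(2)=288; g_bb(-4)=-756, g_bb(-1)=432, g_bb(3)=-1008.
Local minima occur where both diagonal entries positive: (-4, -1), (2, -1). Count: 2.

2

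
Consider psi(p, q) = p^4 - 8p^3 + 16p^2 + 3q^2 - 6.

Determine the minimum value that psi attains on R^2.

-6

psi(p,q) separates as A(p) + B(q) − 6, so its minimum is min A + min B − 6.
A'(p) = 4p(p - 4)(p - 2) vanishes at p ∈ {0, 2, 4}; B'(q) = 6q vanishes at q ∈ {0}.
Local minima of A (where A''>0): A(0)=0, A(4)=0. Local minima of B: B(0)=0.
So the global minimum of psi is A(0) + B(0) − 6 = 0 + 0 − 6 = -6, attained at (0, 0).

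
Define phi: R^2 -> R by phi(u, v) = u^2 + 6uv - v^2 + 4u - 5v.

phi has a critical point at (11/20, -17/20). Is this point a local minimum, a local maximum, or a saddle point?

The Hessian of phi is constant: H = [[2, 6], [6, -2]].
det(H) = 2·(-2) − 6² = -40.
Since det(H) < 0, H is indefinite and the critical point is a saddle point.

saddle point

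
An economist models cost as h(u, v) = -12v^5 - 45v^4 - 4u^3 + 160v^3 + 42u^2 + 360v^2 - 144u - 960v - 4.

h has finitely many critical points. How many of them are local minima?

2

h separates as a function of u plus a function of v, so ∇h=0 decouples.
∂h/∂u = -12(u - 4)(u - 3) = 0 at u ∈ {3, 4}; ∂h/∂v = -60(v - 2)(v - 1)(v + 2)(v + 4) = 0 at v ∈ {-4, -2, 1, 2}.
The Hessian is diagonal: diag(h_uu, h_vv). Second derivatives: h_uu(3)=12, h_uu(4)=-12; h_vv(-4)=3600, h_vv(-2)=-1440, h_vv(1)=900, h_vv(2)=-1440.
Local minima occur where both diagonal entries positive: (3, -4), (3, 1). Count: 2.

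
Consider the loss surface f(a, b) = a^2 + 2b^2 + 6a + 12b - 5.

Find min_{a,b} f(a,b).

f(a,b) separates as P(a) + Q(b) − 5, so its minimum is min P + min Q − 5.
P'(a) = 2a + 6 vanishes at a ∈ {-3}; Q'(b) = 4b + 12 vanishes at b ∈ {-3}.
Local minima of P (where P''>0): P(-3)=-9. Local minima of Q: Q(-3)=-18.
So the global minimum of f is P(-3) + Q(-3) − 5 = -9 − 18 − 5 = -32, attained at (-3, -3).

-32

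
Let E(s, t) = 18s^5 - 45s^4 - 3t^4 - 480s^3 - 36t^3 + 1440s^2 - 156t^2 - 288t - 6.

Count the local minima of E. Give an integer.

2

E separates as a function of s plus a function of t, so ∇E=0 decouples.
∂E/∂s = 90s(s - 4)(s - 2)(s + 4) = 0 at s ∈ {-4, 0, 2, 4}; ∂E/∂t = -12(t + 2)(t + 3)(t + 4) = 0 at t ∈ {-4, -3, -2}.
The Hessian is diagonal: diag(E_ss, E_tt). Second derivatives: E_ss(-4)=-17280, E_ss(0)=2880, E_ss(2)=-2160, E_ss(4)=5760; E_tt(-4)=-24, E_tt(-3)=12, E_tt(-2)=-24.
Local minima occur where both diagonal entries positive: (0, -3), (4, -3). Count: 2.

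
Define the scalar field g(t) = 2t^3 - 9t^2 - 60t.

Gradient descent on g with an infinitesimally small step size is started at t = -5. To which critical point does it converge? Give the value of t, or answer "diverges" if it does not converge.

g'(t) = 6(t - 5)(t + 2), so g'(-5) = 180.
Gradient descent moves in the -g' direction, i.e. t is decreasing.
There is no critical point below t=-5, and g' keeps the same sign, so the iterate runs off to −∞.

diverges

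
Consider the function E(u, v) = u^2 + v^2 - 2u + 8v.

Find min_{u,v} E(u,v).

-17

E(u,v) separates as P(u) + Q(v), so its minimum is min P + min Q.
P'(u) = 2u - 2 vanishes at u ∈ {1}; Q'(v) = 2v + 8 vanishes at v ∈ {-4}.
Local minima of P (where P''>0): P(1)=-1. Local minima of Q: Q(-4)=-16.
So the global minimum of E is P(1) + Q(-4) = -1 − 16 = -17, attained at (1, -4).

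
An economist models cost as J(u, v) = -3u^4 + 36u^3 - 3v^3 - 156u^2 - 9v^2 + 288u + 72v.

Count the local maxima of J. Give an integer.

2

J separates as a function of u plus a function of v, so ∇J=0 decouples.
∂J/∂u = -12(u - 4)(u - 3)(u - 2) = 0 at u ∈ {2, 3, 4}; ∂J/∂v = -9(v - 2)(v + 4) = 0 at v ∈ {-4, 2}.
The Hessian is diagonal: diag(J_uu, J_vv). Second derivatives: J_uu(2)=-24, J_uu(3)=12, J_uu(4)=-24; J_vv(-4)=54, J_vv(2)=-54.
Local maxima occur where both diagonal entries negative: (2, 2), (4, 2). Count: 2.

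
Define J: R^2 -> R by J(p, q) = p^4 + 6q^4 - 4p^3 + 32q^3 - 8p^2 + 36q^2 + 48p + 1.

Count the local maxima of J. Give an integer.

J separates as a function of p plus a function of q, so ∇J=0 decouples.
∂J/∂p = 4(p - 3)(p - 2)(p + 2) = 0 at p ∈ {-2, 2, 3}; ∂J/∂q = 24q(q + 1)(q + 3) = 0 at q ∈ {-3, -1, 0}.
The Hessian is diagonal: diag(J_pp, J_qq). Second derivatives: J_pp(-2)=80, J_pp(2)=-16, J_pp(3)=20; J_qq(-3)=144, J_qq(-1)=-48, J_qq(0)=72.
Local maxima occur where both diagonal entries negative: (2, -1). Count: 1.

1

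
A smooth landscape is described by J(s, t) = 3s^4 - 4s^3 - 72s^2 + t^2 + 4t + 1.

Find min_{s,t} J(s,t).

J(s,t) separates as P(s) + Q(t) + 1, so its minimum is min P + min Q + 1.
P'(s) = 12s(s - 4)(s + 3) vanishes at s ∈ {-3, 0, 4}; Q'(t) = 2(t + 2) vanishes at t ∈ {-2}.
Local minima of P (where P''>0): P(-3)=-297, P(4)=-640. Local minima of Q: Q(-2)=-4.
So the global minimum of J is P(4) + Q(-2) + 1 = -640 − 4 + 1 = -643, attained at (4, -2).

-643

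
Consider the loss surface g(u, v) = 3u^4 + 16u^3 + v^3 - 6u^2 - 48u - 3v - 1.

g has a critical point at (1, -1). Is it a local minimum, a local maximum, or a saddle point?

saddle point

The mixed partial ∂²g/∂u∂v is 0, so the Hessian at any point is diag(g_uu, g_vv) = diag(12(3u^2 + 8u - 1), 6v).
At (1, -1): H = diag(120, -6).
The eigenvalues have opposite signs, so H is indefinite: a saddle point.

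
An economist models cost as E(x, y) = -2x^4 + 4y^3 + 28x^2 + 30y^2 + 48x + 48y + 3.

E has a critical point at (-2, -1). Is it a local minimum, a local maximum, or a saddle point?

The mixed partial ∂²E/∂x∂y is 0, so the Hessian at any point is diag(E_xx, E_yy) = diag(8(-3x^2 + 7), 12(2y + 5)).
At (-2, -1): H = diag(-40, 36).
The eigenvalues have opposite signs, so H is indefinite: a saddle point.

saddle point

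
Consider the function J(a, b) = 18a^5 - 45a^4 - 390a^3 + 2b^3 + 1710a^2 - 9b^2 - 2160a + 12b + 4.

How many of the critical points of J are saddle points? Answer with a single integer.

J separates as a function of a plus a function of b, so ∇J=0 decouples.
∂J/∂a = 90(a - 3)(a - 2)(a - 1)(a + 4) = 0 at a ∈ {-4, 1, 2, 3}; ∂J/∂b = 6(b - 2)(b - 1) = 0 at b ∈ {1, 2}.
The Hessian is diagonal: diag(J_aa, J_bb). Second derivatives: J_aa(-4)=-18900, J_aa(1)=900, J_aa(2)=-540, J_aa(3)=1260; J_bb(1)=-6, J_bb(2)=6.
Saddle points occur where the two diagonal entries have opposite signs: (-4, 2), (1, 1), (2, 2), (3, 1). Count: 4.

4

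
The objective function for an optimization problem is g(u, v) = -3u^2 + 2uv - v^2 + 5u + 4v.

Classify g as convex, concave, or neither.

g is quadratic, so its Hessian is the constant matrix H = [[-6, 2], [2, -2]].
det(H) = 8, tr(H) = -8.
det(H) > 0 and tr(H) < 0, so H is negative definite everywhere: concave.

concave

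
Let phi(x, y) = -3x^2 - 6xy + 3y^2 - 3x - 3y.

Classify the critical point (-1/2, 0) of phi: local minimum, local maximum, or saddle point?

The Hessian of phi is constant: H = [[-6, -6], [-6, 6]].
det(H) = (-6)·6 − (-6)² = -72.
Since det(H) < 0, H is indefinite and the critical point is a saddle point.

saddle point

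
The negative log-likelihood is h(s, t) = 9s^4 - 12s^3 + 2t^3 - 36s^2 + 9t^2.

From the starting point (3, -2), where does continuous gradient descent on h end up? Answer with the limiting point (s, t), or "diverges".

h is separable, so gradient descent decouples: s follows -∂h/∂s, t follows -∂h/∂t.
∂h/∂s = 36s(s - 2)(s + 1); at s=3 this is 432, so s decreases.
∂h/∂t = 6t(t + 3); at t=-2 this is -12, so t increases.
s converges to its nearest critical value 2 (a local min of the s-part); t converges to 0. The iterate converges to (2, 0).

(2, 0)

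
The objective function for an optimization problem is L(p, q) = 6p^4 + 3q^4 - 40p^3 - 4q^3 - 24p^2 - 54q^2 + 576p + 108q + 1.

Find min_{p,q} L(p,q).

L(p,q) separates as A(p) + B(q) + 1, so its minimum is min A + min B + 1.
A'(p) = 24(p - 4)(p - 3)(p + 2) vanishes at p ∈ {-2, 3, 4}; B'(q) = 12(q - 3)(q - 1)(q + 3) vanishes at q ∈ {-3, 1, 3}.
Local minima of A (where A''>0): A(-2)=-832, A(4)=896. Local minima of B: B(-3)=-459, B(3)=-27.
So the global minimum of L is A(-2) + B(-3) + 1 = -832 − 459 + 1 = -1290, attained at (-2, -3).

-1290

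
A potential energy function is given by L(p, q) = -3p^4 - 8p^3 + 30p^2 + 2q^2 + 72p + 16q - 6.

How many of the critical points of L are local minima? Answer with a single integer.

L separates as a function of p plus a function of q, so ∇L=0 decouples.
∂L/∂p = -12(p - 2)(p + 1)(p + 3) = 0 at p ∈ {-3, -1, 2}; ∂L/∂q = 4(q + 4) = 0 at q ∈ {-4}.
The Hessian is diagonal: diag(L_pp, L_qq). Second derivatives: L_pp(-3)=-120, L_pp(-1)=72, L_pp(2)=-180; L_qq(-4)=4.
Local minima occur where both diagonal entries positive: (-1, -4). Count: 1.

1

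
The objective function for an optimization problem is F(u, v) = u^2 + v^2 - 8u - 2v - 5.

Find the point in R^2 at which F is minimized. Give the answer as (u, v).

(4, 1)

F(u,v) separates as P(u) + Q(v) − 5, so its minimum is min P + min Q − 5.
P'(u) = 2u - 8 vanishes at u ∈ {4}; Q'(v) = 2v - 2 vanishes at v ∈ {1}.
Local minima of P (where P''>0): P(4)=-16. Local minima of Q: Q(1)=-1.
So the global minimum of F is P(4) + Q(1) − 5 = -16 − 1 − 5 = -22, attained at (4, 1).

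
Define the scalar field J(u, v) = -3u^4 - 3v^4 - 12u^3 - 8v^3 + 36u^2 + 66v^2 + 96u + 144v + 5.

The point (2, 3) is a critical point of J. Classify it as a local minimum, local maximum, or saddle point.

local maximum

The mixed partial ∂²J/∂u∂v is 0, so the Hessian at any point is diag(J_uu, J_vv) = diag(36(-u^2 - 2u + 2), 12(-3v^2 - 4v + 11)).
At (2, 3): H = diag(-216, -336).
Both eigenvalues are negative, so H is negative definite: a local maximum.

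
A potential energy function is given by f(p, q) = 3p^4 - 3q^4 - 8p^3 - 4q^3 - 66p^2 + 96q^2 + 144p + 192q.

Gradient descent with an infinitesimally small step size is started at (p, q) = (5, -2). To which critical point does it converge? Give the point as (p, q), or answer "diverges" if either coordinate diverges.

f is separable, so gradient descent decouples: p follows -∂f/∂p, q follows -∂f/∂q.
∂f/∂p = 12(p - 4)(p - 1)(p + 3); at p=5 this is 384, so p decreases.
∂f/∂q = -12(q - 4)(q + 1)(q + 4); at q=-2 this is -144, so q increases.
p converges to its nearest critical value 4 (a local min of the p-part); q converges to -1. The iterate converges to (4, -1).

(4, -1)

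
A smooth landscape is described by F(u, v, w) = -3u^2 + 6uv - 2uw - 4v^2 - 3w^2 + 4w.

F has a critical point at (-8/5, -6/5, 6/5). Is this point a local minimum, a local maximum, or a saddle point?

local maximum

The Hessian is constant: H = [[-6, 6, -2], [6, -8, 0], [-2, 0, -6]].
Leading principal minors: Δ₁ = -6, Δ₂ = 12, Δ₃ = -40.
The minors alternate sign starting negative (−, +, −), so H is negative definite: a local maximum.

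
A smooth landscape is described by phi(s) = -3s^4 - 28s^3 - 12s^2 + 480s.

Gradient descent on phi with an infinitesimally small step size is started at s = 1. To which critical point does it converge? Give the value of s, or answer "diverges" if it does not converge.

phi'(s) = -12(s - 2)(s + 4)(s + 5), so phi'(1) = 360.
Gradient descent moves in the -phi' direction, i.e. s is decreasing.
The nearest critical point in that direction is s = -4, where phi'' = 72 > 0 (a local minimum). The iterate converges there.

-4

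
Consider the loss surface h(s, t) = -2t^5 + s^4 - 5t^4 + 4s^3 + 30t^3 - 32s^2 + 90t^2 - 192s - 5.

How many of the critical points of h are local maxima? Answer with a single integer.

h separates as a function of s plus a function of t, so ∇h=0 decouples.
∂h/∂s = 4(s - 4)(s + 3)(s + 4) = 0 at s ∈ {-4, -3, 4}; ∂h/∂t = -10t(t - 3)(t + 2)(t + 3) = 0 at t ∈ {-3, -2, 0, 3}.
The Hessian is diagonal: diag(h_ss, h_tt). Second derivatives: h_ss(-4)=32, h_ss(-3)=-28, h_ss(4)=224; h_tt(-3)=180, h_tt(-2)=-100, h_tt(0)=180, h_tt(3)=-900.
Local maxima occur where both diagonal entries negative: (-3, -2), (-3, 3). Count: 2.

2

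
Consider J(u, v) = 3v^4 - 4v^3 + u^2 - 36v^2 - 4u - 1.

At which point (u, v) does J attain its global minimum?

J(u,v) separates as P(u) + Q(v) − 1, so its minimum is min P + min Q − 1.
P'(u) = 2u - 4 vanishes at u ∈ {2}; Q'(v) = 12v(v - 3)(v + 2) vanishes at v ∈ {-2, 0, 3}.
Local minima of P (where P''>0): P(2)=-4. Local minima of Q: Q(-2)=-64, Q(3)=-189.
So the global minimum of J is P(2) + Q(3) − 1 = -4 − 189 − 1 = -194, attained at (2, 3).

(2, 3)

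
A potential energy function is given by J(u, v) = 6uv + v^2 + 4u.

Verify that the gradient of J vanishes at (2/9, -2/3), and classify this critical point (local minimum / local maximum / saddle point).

∇J = (6v + 4, 6u + 2v); substituting (2/9, -2/3) gives ∇J = (0, 0), so (2/9, -2/3) is indeed a critical point.
The Hessian of J is constant: H = [[0, 6], [6, 2]].
det(H) = 0·2 − 6² = -36.
Since det(H) < 0, H is indefinite and the critical point is a saddle point.

saddle point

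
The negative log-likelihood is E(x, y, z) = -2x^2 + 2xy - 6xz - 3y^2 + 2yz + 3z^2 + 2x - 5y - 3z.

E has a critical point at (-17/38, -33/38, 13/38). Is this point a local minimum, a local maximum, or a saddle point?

saddle point

The Hessian is constant: H = [[-4, 2, -6], [2, -6, 2], [-6, 2, 6]].
Leading principal minors: Δ₁ = -4, Δ₂ = 20, Δ₃ = 304.
The minors fit neither the all-positive nor the alternating-sign pattern, so H is indefinite: a saddle point.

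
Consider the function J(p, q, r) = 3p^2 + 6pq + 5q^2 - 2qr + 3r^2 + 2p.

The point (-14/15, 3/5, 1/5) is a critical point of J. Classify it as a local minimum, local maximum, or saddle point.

The Hessian is constant: H = [[6, 6, 0], [6, 10, -2], [0, -2, 6]].
Leading principal minors: Δ₁ = 6, Δ₂ = 24, Δ₃ = 120.
All leading minors are positive, so H is positive definite: a local minimum.

local minimum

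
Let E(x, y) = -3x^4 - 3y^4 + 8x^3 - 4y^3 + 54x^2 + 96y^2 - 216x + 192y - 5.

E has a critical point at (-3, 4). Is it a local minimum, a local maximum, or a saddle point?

local maximum

The mixed partial ∂²E/∂x∂y is 0, so the Hessian at any point is diag(E_xx, E_yy) = diag(12(-3x^2 + 4x + 9), 12(-3y^2 - 2y + 16)).
At (-3, 4): H = diag(-360, -480).
Both eigenvalues are negative, so H is negative definite: a local maximum.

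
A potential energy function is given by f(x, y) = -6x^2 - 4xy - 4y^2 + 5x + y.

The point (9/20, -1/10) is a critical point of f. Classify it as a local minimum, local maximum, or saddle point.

local maximum

The Hessian of f is constant: H = [[-12, -4], [-4, -8]].
det(H) = (-12)·(-8) − (-4)² = 80.
det(H) > 0 and tr(H) = -20 < 0, so H is negative definite and the point is a local maximum.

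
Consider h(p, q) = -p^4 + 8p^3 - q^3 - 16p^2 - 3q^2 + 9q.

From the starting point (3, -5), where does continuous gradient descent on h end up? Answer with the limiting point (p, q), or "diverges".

h is separable, so gradient descent decouples: p follows -∂h/∂p, q follows -∂h/∂q.
∂h/∂p = -4p(p - 4)(p - 2); at p=3 this is 12, so p decreases.
∂h/∂q = -3(q - 1)(q + 3); at q=-5 this is -36, so q increases.
p converges to its nearest critical value 2 (a local min of the p-part); q converges to -3. The iterate converges to (2, -3).

(2, -3)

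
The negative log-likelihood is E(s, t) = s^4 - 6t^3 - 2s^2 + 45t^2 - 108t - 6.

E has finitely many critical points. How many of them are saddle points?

3

E separates as a function of s plus a function of t, so ∇E=0 decouples.
∂E/∂s = 4s(s - 1)(s + 1) = 0 at s ∈ {-1, 0, 1}; ∂E/∂t = -18(t - 3)(t - 2) = 0 at t ∈ {2, 3}.
The Hessian is diagonal: diag(E_ss, E_tt). Second derivatives: E_ss(-1)=8, E_ss(0)=-4, E_ss(1)=8; E_tt(2)=18, E_tt(3)=-18.
Saddle points occur where the two diagonal entries have opposite signs: (-1, 3), (0, 2), (1, 3). Count: 3.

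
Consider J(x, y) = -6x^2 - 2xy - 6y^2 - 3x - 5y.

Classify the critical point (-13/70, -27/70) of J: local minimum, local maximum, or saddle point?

local maximum

The Hessian of J is constant: H = [[-12, -2], [-2, -12]].
det(H) = (-12)·(-12) − (-2)² = 140.
det(H) > 0 and tr(H) = -24 < 0, so H is negative definite and the point is a local maximum.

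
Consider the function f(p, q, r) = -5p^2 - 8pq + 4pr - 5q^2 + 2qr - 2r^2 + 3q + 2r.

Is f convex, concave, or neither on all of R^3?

concave

f is quadratic, so its Hessian is the constant matrix H = [[-10, -8, 4], [-8, -10, 2], [4, 2, -4]].
Leading principal minors: -10, 36, -72.
Signs alternate −, +, − ⇒ H ≺ 0 ⇒ concave.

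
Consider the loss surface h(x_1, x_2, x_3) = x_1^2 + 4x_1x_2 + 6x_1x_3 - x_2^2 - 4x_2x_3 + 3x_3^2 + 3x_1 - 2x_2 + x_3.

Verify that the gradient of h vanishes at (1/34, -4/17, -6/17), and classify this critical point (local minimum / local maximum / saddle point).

saddle point

∇h = (2x_1 + 4x_2 + 6x_3 + 3, 4x_1 - 2x_2 - 4x_3 - 2, 6x_1 - 4x_2 + 6x_3 + 1); substituting (1/34, -4/17, -6/17) gives ∇h = (0, 0, 0), so (1/34, -4/17, -6/17) is indeed a critical point.
The Hessian is constant: H = [[2, 4, 6], [4, -2, -4], [6, -4, 6]].
Leading principal minors: Δ₁ = 2, Δ₂ = -20, Δ₃ = -272.
The minors fit neither the all-positive nor the alternating-sign pattern, so H is indefinite: a saddle point.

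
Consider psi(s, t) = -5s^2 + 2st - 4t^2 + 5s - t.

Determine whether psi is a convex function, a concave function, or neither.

psi is quadratic, so its Hessian is the constant matrix H = [[-10, 2], [2, -8]].
det(H) = 76, tr(H) = -18.
det(H) > 0 and tr(H) < 0, so H is negative definite everywhere: concave.

concave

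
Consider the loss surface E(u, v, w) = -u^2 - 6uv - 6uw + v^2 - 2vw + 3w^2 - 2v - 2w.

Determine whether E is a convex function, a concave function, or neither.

neither

E is quadratic, so its Hessian is the constant matrix H = [[-2, -6, -6], [-6, 2, -2], [-6, -2, 6]].
Leading principal minors: -2, -40, -448.
Neither pattern holds ⇒ H is indefinite ⇒ neither convex nor concave.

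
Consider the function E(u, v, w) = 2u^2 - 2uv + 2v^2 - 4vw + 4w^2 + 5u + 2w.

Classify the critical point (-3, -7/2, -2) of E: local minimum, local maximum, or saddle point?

The Hessian is constant: H = [[4, -2, 0], [-2, 4, -4], [0, -4, 8]].
Leading principal minors: Δ₁ = 4, Δ₂ = 12, Δ₃ = 32.
All leading minors are positive, so H is positive definite: a local minimum.

local minimum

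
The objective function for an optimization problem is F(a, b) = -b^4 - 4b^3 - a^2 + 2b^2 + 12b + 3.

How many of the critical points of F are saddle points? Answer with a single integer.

1

F separates as a function of a plus a function of b, so ∇F=0 decouples.
∂F/∂a = -2a = 0 at a ∈ {0}; ∂F/∂b = -4(b - 1)(b + 1)(b + 3) = 0 at b ∈ {-3, -1, 1}.
The Hessian is diagonal: diag(F_aa, F_bb). Second derivatives: F_aa(0)=-2; F_bb(-3)=-32, F_bb(-1)=16, F_bb(1)=-32.
Saddle points occur where the two diagonal entries have opposite signs: (0, -1). Count: 1.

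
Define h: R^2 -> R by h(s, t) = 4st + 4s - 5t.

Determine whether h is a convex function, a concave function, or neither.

h is quadratic, so its Hessian is the constant matrix H = [[0, 4], [4, 0]].
det(H) = -16, tr(H) = 0.
det(H) < 0, so H is indefinite: neither convex nor concave.

neither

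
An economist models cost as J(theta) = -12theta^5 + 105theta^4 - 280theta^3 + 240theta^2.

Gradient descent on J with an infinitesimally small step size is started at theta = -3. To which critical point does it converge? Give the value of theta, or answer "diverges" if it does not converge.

J'(theta) = -60theta(theta - 4)(theta - 2)(theta - 1), so J'(-3) = -25200.
Gradient descent moves in the -J' direction, i.e. theta is increasing.
The nearest critical point in that direction is theta = 0, where J'' = 480 > 0 (a local minimum). The iterate converges there.

0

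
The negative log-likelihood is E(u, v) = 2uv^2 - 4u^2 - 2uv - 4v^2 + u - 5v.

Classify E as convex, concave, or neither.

The term 2uv^2 is cubic, so the Hessian is not constant.
∂²E/∂v² = 4u - 8, which takes both signs as u varies (negative for sufficiently negative u). A diagonal entry of the Hessian changing sign means the Hessian is neither positive- nor negative-semidefinite on all of R^2.

neither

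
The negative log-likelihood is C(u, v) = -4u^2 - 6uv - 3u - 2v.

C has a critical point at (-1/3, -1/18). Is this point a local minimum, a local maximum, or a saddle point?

The Hessian of C is constant: H = [[-8, -6], [-6, 0]].
det(H) = (-8)·0 − (-6)² = -36.
Since det(H) < 0, H is indefinite and the critical point is a saddle point.

saddle point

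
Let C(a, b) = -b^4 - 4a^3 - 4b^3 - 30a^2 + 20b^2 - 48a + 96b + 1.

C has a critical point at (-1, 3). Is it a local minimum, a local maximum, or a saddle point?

local maximum

The mixed partial ∂²C/∂a∂b is 0, so the Hessian at any point is diag(C_aa, C_bb) = diag(-12(2a + 5), 4(-3b^2 - 6b + 10)).
At (-1, 3): H = diag(-36, -140).
Both eigenvalues are negative, so H is negative definite: a local maximum.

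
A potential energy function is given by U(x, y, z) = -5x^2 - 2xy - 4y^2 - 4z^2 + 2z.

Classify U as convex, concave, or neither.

concave

U is quadratic, so its Hessian is the constant matrix H = [[-10, -2, 0], [-2, -8, 0], [0, 0, -8]].
Leading principal minors: -10, 76, -608.
Signs alternate −, +, − ⇒ H ≺ 0 ⇒ concave.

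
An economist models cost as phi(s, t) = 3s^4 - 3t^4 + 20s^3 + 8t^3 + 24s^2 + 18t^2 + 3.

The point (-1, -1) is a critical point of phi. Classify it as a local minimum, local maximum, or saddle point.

The mixed partial ∂²phi/∂s∂t is 0, so the Hessian at any point is diag(phi_ss, phi_tt) = diag(12(3s^2 + 10s + 4), 12(-3t^2 + 4t + 3)).
At (-1, -1): H = diag(-36, -48).
Both eigenvalues are negative, so H is negative definite: a local maximum.

local maximum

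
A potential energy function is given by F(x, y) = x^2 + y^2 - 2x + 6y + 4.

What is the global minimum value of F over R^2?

-6

F(x,y) separates as P(x) + Q(y) + 4, so its minimum is min P + min Q + 4.
P'(x) = 2x - 2 vanishes at x ∈ {1}; Q'(y) = 2y + 6 vanishes at y ∈ {-3}.
Local minima of P (where P''>0): P(1)=-1. Local minima of Q: Q(-3)=-9.
So the global minimum of F is P(1) + Q(-3) + 4 = -1 − 9 + 4 = -6, attained at (1, -3).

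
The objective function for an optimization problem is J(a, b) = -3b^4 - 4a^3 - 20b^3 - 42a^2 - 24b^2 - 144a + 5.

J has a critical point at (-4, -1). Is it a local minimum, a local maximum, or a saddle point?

local minimum

The mixed partial ∂²J/∂a∂b is 0, so the Hessian at any point is diag(J_aa, J_bb) = diag(-12(2a + 7), -12(3b^2 + 10b + 4)).
At (-4, -1): H = diag(12, 36).
Both eigenvalues are positive, so H is positive definite: a local minimum.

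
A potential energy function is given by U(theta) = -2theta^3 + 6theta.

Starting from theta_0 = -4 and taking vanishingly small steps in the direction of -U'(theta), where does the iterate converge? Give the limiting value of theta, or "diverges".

-1

U'(theta) = -6(theta - 1)(theta + 1), so U'(-4) = -90.
Gradient descent moves in the -U' direction, i.e. theta is increasing.
The nearest critical point in that direction is theta = -1, where U'' = 12 > 0 (a local minimum). The iterate converges there.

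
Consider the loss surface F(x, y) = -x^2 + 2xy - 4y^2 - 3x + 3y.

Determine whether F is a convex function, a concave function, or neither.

concave

F is quadratic, so its Hessian is the constant matrix H = [[-2, 2], [2, -8]].
det(H) = 12, tr(H) = -10.
det(H) > 0 and tr(H) < 0, so H is negative definite everywhere: concave.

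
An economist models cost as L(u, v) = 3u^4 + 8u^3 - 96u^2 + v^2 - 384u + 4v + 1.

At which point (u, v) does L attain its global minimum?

(4, -2)

L(u,v) separates as P(u) + Q(v) + 1, so its minimum is min P + min Q + 1.
P'(u) = 12(u - 4)(u + 2)(u + 4) vanishes at u ∈ {-4, -2, 4}; Q'(v) = 2v + 4 vanishes at v ∈ {-2}.
Local minima of P (where P''>0): P(-4)=256, P(4)=-1792. Local minima of Q: Q(-2)=-4.
So the global minimum of L is P(4) + Q(-2) + 1 = -1792 − 4 + 1 = -1795, attained at (4, -2).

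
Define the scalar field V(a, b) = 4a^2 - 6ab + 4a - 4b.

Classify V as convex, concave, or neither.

neither

V is quadratic, so its Hessian is the constant matrix H = [[8, -6], [-6, 0]].
det(H) = -36, tr(H) = 8.
det(H) < 0, so H is indefinite: neither convex nor concave.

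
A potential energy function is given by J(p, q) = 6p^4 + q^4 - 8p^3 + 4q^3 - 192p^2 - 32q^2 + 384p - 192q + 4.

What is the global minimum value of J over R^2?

J(p,q) separates as A(p) + B(q) + 4, so its minimum is min A + min B + 4.
A'(p) = 24(p - 4)(p - 1)(p + 4) vanishes at p ∈ {-4, 1, 4}; B'(q) = 4(q - 4)(q + 3)(q + 4) vanishes at q ∈ {-4, -3, 4}.
Local minima of A (where A''>0): A(-4)=-2560, A(4)=-512. Local minima of B: B(-4)=256, B(4)=-768.
So the global minimum of J is A(-4) + B(4) + 4 = -2560 − 768 + 4 = -3324, attained at (-4, 4).

-3324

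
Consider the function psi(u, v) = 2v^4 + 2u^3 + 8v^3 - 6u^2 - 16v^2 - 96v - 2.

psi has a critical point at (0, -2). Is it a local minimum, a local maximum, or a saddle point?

The mixed partial ∂²psi/∂u∂v is 0, so the Hessian at any point is diag(psi_uu, psi_vv) = diag(12(u - 1), 8(3v^2 + 6v - 4)).
At (0, -2): H = diag(-12, -32).
Both eigenvalues are negative, so H is negative definite: a local maximum.

local maximum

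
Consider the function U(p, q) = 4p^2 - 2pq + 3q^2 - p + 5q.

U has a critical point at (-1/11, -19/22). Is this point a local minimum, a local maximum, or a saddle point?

local minimum

The Hessian of U is constant: H = [[8, -2], [-2, 6]].
det(H) = 8·6 − (-2)² = 44.
det(H) > 0 and tr(H) = 14 > 0, so H is positive definite and the point is a local minimum.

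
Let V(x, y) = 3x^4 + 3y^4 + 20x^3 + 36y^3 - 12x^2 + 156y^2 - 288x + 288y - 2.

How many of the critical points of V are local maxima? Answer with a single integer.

V separates as a function of x plus a function of y, so ∇V=0 decouples.
∂V/∂x = 12(x - 2)(x + 3)(x + 4) = 0 at x ∈ {-4, -3, 2}; ∂V/∂y = 12(y + 2)(y + 3)(y + 4) = 0 at y ∈ {-4, -3, -2}.
The Hessian is diagonal: diag(V_xx, V_yy). Second derivatives: V_xx(-4)=72, V_xx(-3)=-60, V_xx(2)=360; V_yy(-4)=24, V_yy(-3)=-12, V_yy(-2)=24.
Local maxima occur where both diagonal entries negative: (-3, -3). Count: 1.

1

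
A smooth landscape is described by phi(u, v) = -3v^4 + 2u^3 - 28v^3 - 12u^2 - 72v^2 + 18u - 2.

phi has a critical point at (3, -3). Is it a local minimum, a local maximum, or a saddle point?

local minimum

The mixed partial ∂²phi/∂u∂v is 0, so the Hessian at any point is diag(phi_uu, phi_vv) = diag(12(u - 2), -12(3v^2 + 14v + 12)).
At (3, -3): H = diag(12, 36).
Both eigenvalues are positive, so H is positive definite: a local minimum.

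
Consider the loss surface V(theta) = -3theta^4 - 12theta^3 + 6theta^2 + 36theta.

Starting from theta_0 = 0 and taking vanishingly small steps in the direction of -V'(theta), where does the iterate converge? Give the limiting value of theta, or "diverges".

V'(theta) = -12(theta - 1)(theta + 1)(theta + 3), so V'(0) = 36.
Gradient descent moves in the -V' direction, i.e. theta is decreasing.
The nearest critical point in that direction is theta = -1, where V'' = 48 > 0 (a local minimum). The iterate converges there.

-1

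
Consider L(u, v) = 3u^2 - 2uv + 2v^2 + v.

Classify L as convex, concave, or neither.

convex

L is quadratic, so its Hessian is the constant matrix H = [[6, -2], [-2, 4]].
det(H) = 20, tr(H) = 10.
det(H) > 0 and tr(H) > 0, so H is positive definite everywhere: convex.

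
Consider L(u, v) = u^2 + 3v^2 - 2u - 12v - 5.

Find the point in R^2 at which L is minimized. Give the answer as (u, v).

(1, 2)

L(u,v) separates as P(u) + Q(v) − 5, so its minimum is min P + min Q − 5.
P'(u) = 2u - 2 vanishes at u ∈ {1}; Q'(v) = 6v - 12 vanishes at v ∈ {2}.
Local minima of P (where P''>0): P(1)=-1. Local minima of Q: Q(2)=-12.
So the global minimum of L is P(1) + Q(2) − 5 = -1 − 12 − 5 = -18, attained at (1, 2).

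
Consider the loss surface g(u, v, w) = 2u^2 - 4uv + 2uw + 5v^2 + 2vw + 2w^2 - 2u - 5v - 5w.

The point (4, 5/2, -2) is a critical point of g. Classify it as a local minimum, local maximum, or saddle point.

local minimum

The Hessian is constant: H = [[4, -4, 2], [-4, 10, 2], [2, 2, 4]].
Leading principal minors: Δ₁ = 4, Δ₂ = 24, Δ₃ = 8.
All leading minors are positive, so H is positive definite: a local minimum.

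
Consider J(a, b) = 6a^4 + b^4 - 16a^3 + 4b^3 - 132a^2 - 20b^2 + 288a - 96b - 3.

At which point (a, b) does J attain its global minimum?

(-3, 3)

J(a,b) separates as P(a) + Q(b) − 3, so its minimum is min P + min Q − 3.
P'(a) = 24(a - 4)(a - 1)(a + 3) vanishes at a ∈ {-3, 1, 4}; Q'(b) = 4(b - 3)(b + 2)(b + 4) vanishes at b ∈ {-4, -2, 3}.
Local minima of P (where P''>0): P(-3)=-1134, P(4)=-448. Local minima of Q: Q(-4)=64, Q(3)=-279.
So the global minimum of J is P(-3) + Q(3) − 3 = -1134 − 279 − 3 = -1416, attained at (-3, 3).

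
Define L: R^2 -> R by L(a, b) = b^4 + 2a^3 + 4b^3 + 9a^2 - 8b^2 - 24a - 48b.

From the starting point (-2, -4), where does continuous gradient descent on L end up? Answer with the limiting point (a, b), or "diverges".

L is separable, so gradient descent decouples: a follows -∂L/∂a, b follows -∂L/∂b.
∂L/∂a = 6(a - 1)(a + 4); at a=-2 this is -36, so a increases.
∂L/∂b = 4(b - 2)(b + 2)(b + 3); at b=-4 this is -48, so b increases.
a converges to its nearest critical value 1 (a local min of the a-part); b converges to -3. The iterate converges to (1, -3).

(1, -3)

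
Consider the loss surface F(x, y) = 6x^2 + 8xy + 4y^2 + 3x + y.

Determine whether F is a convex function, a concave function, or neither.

F is quadratic, so its Hessian is the constant matrix H = [[12, 8], [8, 8]].
det(H) = 32, tr(H) = 20.
det(H) > 0 and tr(H) > 0, so H is positive definite everywhere: convex.

convex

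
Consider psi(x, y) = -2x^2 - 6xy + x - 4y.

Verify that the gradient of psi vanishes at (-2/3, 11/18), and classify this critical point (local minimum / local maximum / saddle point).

∇psi = (-4x - 6y + 1, -6x - 4); substituting (-2/3, 11/18) gives ∇psi = (0, 0), so (-2/3, 11/18) is indeed a critical point.
The Hessian of psi is constant: H = [[-4, -6], [-6, 0]].
det(H) = (-4)·0 − (-6)² = -36.
Since det(H) < 0, H is indefinite and the critical point is a saddle point.

saddle point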